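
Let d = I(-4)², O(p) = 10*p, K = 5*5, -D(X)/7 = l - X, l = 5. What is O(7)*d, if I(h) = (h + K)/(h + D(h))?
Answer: 30870/4489 ≈ 6.8768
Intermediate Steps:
D(X) = -35 + 7*X (D(X) = -7*(5 - X) = -35 + 7*X)
K = 25
I(h) = (25 + h)/(-35 + 8*h) (I(h) = (h + 25)/(h + (-35 + 7*h)) = (25 + h)/(-35 + 8*h))
d = 441/4489 (d = ((25 - 4)/(-35 + 8*(-4)))² = (21/(-35 - 32))² = (21/(-67))² = (-1/67*21)² = (-21/67)² = 441/4489 ≈ 0.098240)
O(7)*d = (10*7)*(441/4489) = 70*(441/4489) = 30870/4489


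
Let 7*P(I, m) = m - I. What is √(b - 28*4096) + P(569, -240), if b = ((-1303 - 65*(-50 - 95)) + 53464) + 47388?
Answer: -809/7 + I*√5714 ≈ -115.57 + 75.591*I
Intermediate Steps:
P(I, m) = -I/7 + m/7 (P(I, m) = (m - I)/7 = -I/7 + m/7)
b = 108974 (b = ((-1303 - 65*(-145)) + 53464) + 47388 = ((-1303 - 1*(-9425)) + 53464) + 47388 = ((-1303 + 9425) + 53464) + 47388 = (8122 + 53464) + 47388 = 61586 + 47388 = 108974)
√(b - 28*4096) + P(569, -240) = √(108974 - 28*4096) + (-⅐*569 + (⅐)*(-240)) = √(108974 - 114688) + (-569/7 - 240/7) = √(-5714) - 809/7 = I*√5714 - 809/7 = -809/7 + I*√5714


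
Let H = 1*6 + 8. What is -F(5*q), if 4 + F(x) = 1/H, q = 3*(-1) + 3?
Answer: 55/14 ≈ 3.9286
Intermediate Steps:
q = 0 (q = -3 + 3 = 0)
H = 14 (H = 6 + 8 = 14)
F(x) = -55/14 (F(x) = -4 + 1/14 = -55/14)
-F(5*q) = -1*(-55/14) = 55/14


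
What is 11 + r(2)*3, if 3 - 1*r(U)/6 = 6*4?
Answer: -367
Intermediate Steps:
r(U) = -126 (r(U) = 18 - 36*4 = 18 - 6*24 = 18 - 144 = -126)
11 + r(2)*3 = 11 - 126*3 = 11 - 378 = -367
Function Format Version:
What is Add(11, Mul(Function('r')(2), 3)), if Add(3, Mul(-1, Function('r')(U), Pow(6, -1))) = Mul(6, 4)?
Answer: -367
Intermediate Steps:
Function('r')(U) = -126 (Function('r')(U) = Add(18, Mul(-6, Mul(6, 4))) = Add(18, Mul(-6, 24)) = Add(18, -144) = -126)
Add(11, Mul(Function('r')(2), 3)) = Add(11, Mul(-126, 3)) = Add(11, -378) = -367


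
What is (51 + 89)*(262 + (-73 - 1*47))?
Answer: 19880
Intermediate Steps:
(51 + 89)*(262 + (-73 - 1*47)) = 140*(262 + (-73 - 47)) = 140*(262 - 120) = 140*142 = 19880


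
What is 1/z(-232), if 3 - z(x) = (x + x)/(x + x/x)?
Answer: 231/229 ≈ 1.0087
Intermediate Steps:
z(x) = 3 - 2*x/(1 + x) (z(x) = 3 - (x + x)/(x + x/x) = 3 - 2*x/(x + 1) = 3 - 2*x/(1 + x))
1/z(-232) = 1/((3 - 232)/(1 - 232)) = 1/(-229/(-231)) = 1/(-1/231*(-229)) = 1/(229/231) = 231/229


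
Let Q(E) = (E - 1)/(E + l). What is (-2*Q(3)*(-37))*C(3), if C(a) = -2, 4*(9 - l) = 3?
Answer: -1184/45 ≈ -26.311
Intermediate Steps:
l = 33/4 (l = 9 - 1/4*3 = 9 - 3/4 = 33/4 ≈ 8.2500)
Q(E) = (-1 + E)/(33/4 + E) (Q(E) = (E - 1)/(E + 33/4) = (-1 + E)/(33/4 + E))
(-2*Q(3)*(-37))*C(3) = (-8*(-1 + 3)/(33 + 4*3)*(-37))*(-2) = (-8*2/(33 + 12)*(-37))*(-2) = (-8*2/45*(-37))*(-2) = (-2*8/45*(-37))*(-2) = -16/45*(-37)*(-2) = (592/45)*(-2) = -1184/45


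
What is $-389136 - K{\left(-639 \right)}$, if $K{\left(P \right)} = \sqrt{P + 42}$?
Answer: $-389136 - i \sqrt{597} \approx -3.8914 \cdot 10^{5} - 24.434 i$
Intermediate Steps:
$K{\left(P \right)} = \sqrt{42 + P}$
$-389136 - K{\left(-639 \right)} = -389136 - \sqrt{42 - 639} = -389136 - \sqrt{-597} = -389136 - i \sqrt{597}$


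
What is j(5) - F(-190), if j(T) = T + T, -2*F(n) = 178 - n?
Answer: 194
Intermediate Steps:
F(n) = -89 + n/2 (F(n) = -(178 - n)/2 = -89 + n/2)
j(T) = 2*T
j(5) - F(-190) = 2*5 - (-89 + (½)*(-190)) = 10 - (-89 - 95) = 10 - 1*(-184) = 10 + 184 = 194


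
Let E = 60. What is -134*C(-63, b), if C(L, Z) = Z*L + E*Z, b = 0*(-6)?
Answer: 0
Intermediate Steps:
b = 0
C(L, Z) = 60*Z + L*Z (C(L, Z) = Z*L + 60*Z = L*Z + 60*Z = 60*Z + L*Z)
-134*C(-63, b) = -0*(60 - 63) = -0*(-3) = -134*0 = 0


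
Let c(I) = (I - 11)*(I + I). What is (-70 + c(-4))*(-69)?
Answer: -3450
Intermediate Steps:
c(I) = 2*I*(-11 + I) (c(I) = (-11 + I)*(2*I) = 2*I*(-11 + I))
(-70 + c(-4))*(-69) = (-70 + 2*(-4)*(-11 - 4))*(-69) = (-70 + 2*(-4)*(-15))*(-69) = (-70 + 120)*(-69) = 50*(-69) = -3450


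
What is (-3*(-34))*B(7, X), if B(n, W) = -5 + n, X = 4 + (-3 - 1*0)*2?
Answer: 204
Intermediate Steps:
X = -2 (X = 4 + (-3 + 0)*2 = 4 - 3*2 = 4 - 6 = -2)
(-3*(-34))*B(7, X) = (-3*(-34))*(-5 + 7) = 102*2 = 204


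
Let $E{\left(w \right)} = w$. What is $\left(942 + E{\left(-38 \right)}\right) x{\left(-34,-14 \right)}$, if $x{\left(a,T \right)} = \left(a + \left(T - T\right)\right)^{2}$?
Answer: $1045024$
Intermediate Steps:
$x{\left(a,T \right)} = a^{2}$ ($x{\left(a,T \right)} = \left(a + 0\right)^{2} = a^{2}$)
$\left(942 + E{\left(-38 \right)}\right) x{\left(-34,-14 \right)} = \left(942 - 38\right) \left(-34\right)^{2} = 904 \cdot 1156 = 1045024$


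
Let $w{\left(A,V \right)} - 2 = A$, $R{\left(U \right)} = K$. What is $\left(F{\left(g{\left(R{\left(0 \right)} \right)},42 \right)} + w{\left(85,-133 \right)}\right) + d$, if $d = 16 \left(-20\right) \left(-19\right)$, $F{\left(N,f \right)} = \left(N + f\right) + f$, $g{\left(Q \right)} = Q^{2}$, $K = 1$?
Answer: $6252$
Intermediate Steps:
$R{\left(U \right)} = 1$
$w{\left(A,V \right)} = 2 + A$
$F{\left(N,f \right)} = N + 2 f$
$d = 6080$ ($d = \left(-320\right) \left(-19\right) = 6080$)
$\left(F{\left(g{\left(R{\left(0 \right)} \right)},42 \right)} + w{\left(85,-133 \right)}\right) + d = \left(\left(1^{2} + 2 \cdot 42\right) + \left(2 + 85\right)\right) + 6080 = \left(\left(1 + 84\right) + 87\right) + 6080 = \left(85 + 87\right) + 6080 = 172 + 6080 = 6252$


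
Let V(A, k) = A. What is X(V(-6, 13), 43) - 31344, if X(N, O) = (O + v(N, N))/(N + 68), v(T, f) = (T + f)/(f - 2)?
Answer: -3886567/124 ≈ -31343.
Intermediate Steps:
v(T, f) = (T + f)/(-2 + f)
X(N, O) = (O + 2*N/(-2 + N))/(68 + N) (X(N, O) = (O + (N + N)/(-2 + N))/(N + 68) = (O + (2*N)/(-2 + N))/(68 + N) = (O + 2*N/(-2 + N))/(68 + N))
X(V(-6, 13), 43) - 31344 = (2*(-6) + 43*(-2 - 6))/((-2 - 6)*(68 - 6)) - 31344 = (-12 + 43*(-8))/(-8*62) - 31344 = -⅛*1/62*(-12 - 344) - 31344 = -⅛*1/62*(-356) - 31344 = 89/124 - 31344 = -3886567/124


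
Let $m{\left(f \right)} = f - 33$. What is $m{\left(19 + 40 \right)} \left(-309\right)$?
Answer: $-8034$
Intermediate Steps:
$m{\left(f \right)} = -33 + f$ ($m{\left(f \right)} = f - 33 = -33 + f$)
$m{\left(19 + 40 \right)} \left(-309\right) = \left(-33 + \left(19 + 40\right)\right) \left(-309\right) = \left(-33 + 59\right) \left(-309\right) = 26 \left(-309\right) = -8034$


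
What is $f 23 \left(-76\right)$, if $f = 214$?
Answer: $-374072$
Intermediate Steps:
$f 23 \left(-76\right) = 214 \cdot 23 \left(-76\right) = 4922 \left(-76\right) = -374072$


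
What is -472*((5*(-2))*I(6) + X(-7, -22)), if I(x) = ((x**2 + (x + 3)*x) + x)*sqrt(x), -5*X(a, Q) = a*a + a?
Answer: 19824/5 + 453120*sqrt(6) ≈ 1.1139e+6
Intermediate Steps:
X(a, Q) = -a/5 - a**2/5 (X(a, Q) = -(a*a + a)/5 = -(a**2 + a)/5 = -(a + a**2)/5 = -a/5 - a**2/5)
I(x) = sqrt(x)*(x + x**2 + x*(3 + x)) (I(x) = ((x**2 + (3 + x)*x) + x)*sqrt(x) = ((x**2 + x*(3 + x)) + x)*sqrt(x) = (x + x**2 + x*(3 + x))*sqrt(x) = sqrt(x)*(x + x**2 + x*(3 + x)))
-472*((5*(-2))*I(6) + X(-7, -22)) = -472*((5*(-2))*(2*6**(3/2)*(2 + 6)) - 1/5*(-7)*(1 - 7)) = -472*(-20*6*sqrt(6)*8 - 1/5*(-7)*(-6)) = -472*(-960*sqrt(6) - 42/5) = -472*(-42/5 - 960*sqrt(6)) = 19824/5 + 453120*sqrt(6)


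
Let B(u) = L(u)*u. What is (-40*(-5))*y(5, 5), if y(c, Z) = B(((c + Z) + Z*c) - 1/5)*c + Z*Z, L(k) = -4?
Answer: -134200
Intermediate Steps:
B(u) = -4*u
y(c, Z) = Z² + c*(⅘ - 4*Z - 4*c - 4*Z*c) (y(c, Z) = (-4*(((c + Z) + Z*c) - 1/5))*c + Z*Z = (-4*(((Z + c) + Z*c) - 1*⅕))*c + Z² = (-4*((Z + c + Z*c) - ⅕))*c + Z² = (-4*(-⅕ + Z + c + Z*c))*c + Z² = (⅘ - 4*Z - 4*c - 4*Z*c)*c + Z² = c*(⅘ - 4*Z - 4*c - 4*Z*c) + Z² = Z² + c*(⅘ - 4*Z - 4*c - 4*Z*c))
(-40*(-5))*y(5, 5) = (-40*(-5))*(5² + (⅘)*5*(1 - 5*5 - 5*5 - 5*5*5)) = 200*(25 + (⅘)*5*(1 - 25 - 25 - 125)) = 200*(25 + (⅘)*5*(-174)) = 200*(25 - 696) = 200*(-671) = -134200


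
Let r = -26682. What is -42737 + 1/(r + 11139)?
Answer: -664261192/15543 ≈ -42737.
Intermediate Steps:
-42737 + 1/(r + 11139) = -42737 + 1/(-26682 + 11139) = -42737 + 1/(-15543) = -42737 - 1/15543 = -664261192/15543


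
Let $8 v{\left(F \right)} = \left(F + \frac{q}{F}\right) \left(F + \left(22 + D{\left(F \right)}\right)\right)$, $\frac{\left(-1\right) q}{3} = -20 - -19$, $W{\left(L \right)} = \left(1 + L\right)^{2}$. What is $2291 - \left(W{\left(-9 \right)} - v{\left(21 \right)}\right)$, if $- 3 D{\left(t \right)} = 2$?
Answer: $\frac{98233}{42} \approx 2338.9$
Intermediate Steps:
$D{\left(t \right)} = - \frac{2}{3}$ ($D{\left(t \right)} = \left(- \frac{1}{3}\right) 2 = - \frac{2}{3}$)
$q = 3$ ($q = - 3 \left(-20 - -19\right) = - 3 \left(-20 + 19\right) = \left(-3\right) \left(-1\right) = 3$)
$v{\left(F \right)} = \frac{\left(\frac{64}{3} + F\right) \left(F + \frac{3}{F}\right)}{8}$ ($v{\left(F \right)} = \frac{\left(F + \frac{3}{F}\right) \left(F + \left(22 - \frac{2}{3}\right)\right)}{8} = \frac{\left(F + \frac{3}{F}\right) \left(F + \frac{64}{3}\right)}{8} = \frac{\left(F + \frac{3}{F}\right) \left(\frac{64}{3} + F\right)}{8} = \frac{\left(\frac{64}{3} + F\right) \left(F + \frac{3}{F}\right)}{8}$)
$2291 - \left(W{\left(-9 \right)} - v{\left(21 \right)}\right) = 2291 - \left(\left(1 - 9\right)^{2} - \frac{192 + 21 \left(9 + 3 \cdot 21^{2} + 64 \cdot 21\right)}{24 \cdot 21}\right) = 2291 - \left(\left(-8\right)^{2} - \frac{1}{24} \cdot \frac{1}{21} \left(192 + 21 \left(9 + 3 \cdot 441 + 1344\right)\right)\right) = 2291 - \left(64 - \frac{1}{24} \cdot \frac{1}{21} \left(192 + 21 \left(9 + 1323 + 1344\right)\right)\right) = 2291 - \left(64 - \frac{1}{24} \cdot \frac{1}{21} \left(192 + 21 \cdot 2676\right)\right) = 2291 - \left(64 - \frac{1}{24} \cdot \frac{1}{21} \left(192 + 56196\right)\right) = 2291 - \left(64 - \frac{1}{24} \cdot \frac{1}{21} \cdot 56388\right) = 2291 - \left(64 - \frac{4699}{42}\right) = 2291 - - \frac{2011}{42} = 2291 + \frac{2011}{42} = \frac{98233}{42}$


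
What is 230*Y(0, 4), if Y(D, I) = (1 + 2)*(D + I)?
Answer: 2760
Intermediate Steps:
Y(D, I) = 3*D + 3*I (Y(D, I) = 3*(D + I) = 3*D + 3*I)
230*Y(0, 4) = 230*(3*0 + 3*4) = 230*(0 + 12) = 230*12 = 2760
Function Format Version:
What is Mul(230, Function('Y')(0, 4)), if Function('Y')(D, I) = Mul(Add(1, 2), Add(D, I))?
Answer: 2760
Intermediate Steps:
Function('Y')(D, I) = Add(Mul(3, D), Mul(3, I)) (Function('Y')(D, I) = Mul(3, Add(D, I)) = Add(Mul(3, D), Mul(3, I)))
Mul(230, Function('Y')(0, 4)) = Mul(230, Add(Mul(3, 0), Mul(3, 4))) = Mul(230, Add(0, 12)) = Mul(230, 12) = 2760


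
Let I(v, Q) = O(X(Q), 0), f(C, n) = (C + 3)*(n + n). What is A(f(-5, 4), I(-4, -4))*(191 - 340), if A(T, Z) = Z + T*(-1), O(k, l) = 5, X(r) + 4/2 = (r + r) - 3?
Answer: -3129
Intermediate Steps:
f(C, n) = 2*n*(3 + C) (f(C, n) = (3 + C)*(2*n) = 2*n*(3 + C))
X(r) = -5 + 2*r (X(r) = -2 + ((r + r) - 3) = -2 + (2*r - 3) = -2 + (-3 + 2*r) = -5 + 2*r)
I(v, Q) = 5
A(T, Z) = Z - T
A(f(-5, 4), I(-4, -4))*(191 - 340) = (5 - 2*4*(3 - 5))*(191 - 340) = (5 - 2*4*(-2))*(-149) = (5 - 1*(-16))*(-149) = (5 + 16)*(-149) = 21*(-149) = -3129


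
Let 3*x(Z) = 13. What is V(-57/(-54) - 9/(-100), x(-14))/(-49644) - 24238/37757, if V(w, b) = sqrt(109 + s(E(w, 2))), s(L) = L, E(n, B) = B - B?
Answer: -24238/37757 - sqrt(109)/49644 ≈ -0.64216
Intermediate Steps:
x(Z) = 13/3 (x(Z) = (1/3)*13 = 13/3)
E(n, B) = 0
V(w, b) = sqrt(109) (V(w, b) = sqrt(109 + 0) = sqrt(109))
V(-57/(-54) - 9/(-100), x(-14))/(-49644) - 24238/37757 = sqrt(109)/(-49644) - 24238/37757 = sqrt(109)*(-1/49644) - 24238*1/37757 = -sqrt(109)/49644 - 24238/37757 = -24238/37757 - sqrt(109)/49644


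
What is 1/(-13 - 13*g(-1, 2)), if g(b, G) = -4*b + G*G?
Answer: -1/117 ≈ -0.0085470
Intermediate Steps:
g(b, G) = G² - 4*b (g(b, G) = -4*b + G² = G² - 4*b)
1/(-13 - 13*g(-1, 2)) = 1/(-13 - 13*(2² - 4*(-1))) = 1/(-13 - 13*(4 + 4)) = 1/(-13 - 13*8) = 1/(-13 - 104) = 1/(-117) = -1/117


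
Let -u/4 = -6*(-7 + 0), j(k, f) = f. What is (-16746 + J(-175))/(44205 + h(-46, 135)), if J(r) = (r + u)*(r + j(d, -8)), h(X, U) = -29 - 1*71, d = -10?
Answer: 46023/44105 ≈ 1.0435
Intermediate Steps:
h(X, U) = -100 (h(X, U) = -29 - 71 = -100)
u = -168 (u = -(-24)*(-7 + 0) = -(-24)*(-7) = -4*42 = -168)
J(r) = (-168 + r)*(-8 + r) (J(r) = (r - 168)*(r - 8) = (-168 + r)*(-8 + r))
(-16746 + J(-175))/(44205 + h(-46, 135)) = (-16746 + (1344 + (-175)² - 176*(-175)))/(44205 - 100) = (-16746 + (1344 + 30625 + 30800))/44105 = (-16746 + 62769)*(1/44105) = 46023*(1/44105) = 46023/44105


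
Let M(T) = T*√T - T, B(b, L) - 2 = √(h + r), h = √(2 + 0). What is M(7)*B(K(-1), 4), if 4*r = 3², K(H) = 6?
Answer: -7*(1 - √7)*(4 + √(9 + 4*√2))/2 ≈ 45.093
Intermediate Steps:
r = 9/4 (r = (¼)*3² = (¼)*9 = 9/4 ≈ 2.2500)
h = √2 ≈ 1.4142
B(b, L) = 2 + √(9/4 + √2) (B(b, L) = 2 + √(√2 + 9/4) = 2 + √(9/4 + √2))
M(T) = T^(3/2) - T
M(7)*B(K(-1), 4) = (7^(3/2) - 1*7)*(2 + √(9 + 4*√2)/2) = (7*√7 - 7)*(2 + √(9 + 4*√2)/2) = (-7 + 7*√7)*(2 + √(9 + 4*√2)/2)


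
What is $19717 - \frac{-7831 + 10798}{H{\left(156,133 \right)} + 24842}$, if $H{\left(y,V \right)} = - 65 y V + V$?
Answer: $\frac{8699437144}{441215} \approx 19717.0$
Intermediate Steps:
$H{\left(y,V \right)} = V - 65 V y$ ($H{\left(y,V \right)} = - 65 V y + V = V - 65 V y$)
$19717 - \frac{-7831 + 10798}{H{\left(156,133 \right)} + 24842} = 19717 - \frac{-7831 + 10798}{133 \left(1 - 10140\right) + 24842} = 19717 - \frac{2967}{133 \left(1 - 10140\right) + 24842} = 19717 - \frac{2967}{133 \left(-10139\right) + 24842} = 19717 - \frac{2967}{-1348487 + 24842} = 19717 - \frac{2967}{-1323645} = 19717 - 2967 \left(- \frac{1}{1323645}\right) = 19717 - - \frac{989}{441215} = 19717 + \frac{989}{441215} = \frac{8699437144}{441215}$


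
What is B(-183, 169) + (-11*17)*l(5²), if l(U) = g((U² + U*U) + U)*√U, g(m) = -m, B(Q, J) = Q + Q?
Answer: 1191759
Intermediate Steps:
B(Q, J) = 2*Q
l(U) = √U*(-U - 2*U²) (l(U) = (-((U² + U*U) + U))*√U = (-((U² + U²) + U))*√U = (-(2*U² + U))*√U = (-(U + 2*U²))*√U = (-U - 2*U²)*√U = √U*(-U - 2*U²))
B(-183, 169) + (-11*17)*l(5²) = 2*(-183) + (-11*17)*((5²)^(3/2)*(-1 - 2*5²)) = -366 - 187*25^(3/2)*(-1 - 2*25) = -366 - 23375*(-1 - 50) = -366 - 23375*(-51) = -366 - 187*(-6375) = -366 + 1192125 = 1191759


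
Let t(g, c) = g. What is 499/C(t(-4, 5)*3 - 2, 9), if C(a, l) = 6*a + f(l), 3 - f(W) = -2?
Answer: -499/79 ≈ -6.3165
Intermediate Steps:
f(W) = 5 (f(W) = 3 - 1*(-2) = 3 + 2 = 5)
C(a, l) = 5 + 6*a (C(a, l) = 6*a + 5 = 5 + 6*a)
499/C(t(-4, 5)*3 - 2, 9) = 499/(5 + 6*(-4*3 - 2)) = 499/(5 + 6*(-12 - 2)) = 499/(5 + 6*(-14)) = 499/(5 - 84) = 499/(-79) = 499*(-1/79) = -499/79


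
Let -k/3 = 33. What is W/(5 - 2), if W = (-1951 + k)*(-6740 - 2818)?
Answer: 6531300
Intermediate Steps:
k = -99 (k = -3*33 = -99)
W = 19593900 (W = (-1951 - 99)*(-6740 - 2818) = -2050*(-9558) = 19593900)
W/(5 - 2) = 19593900/(5 - 2) = 19593900/3 = 19593900*(⅓) = 6531300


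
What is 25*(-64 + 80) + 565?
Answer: 965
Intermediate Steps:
25*(-64 + 80) + 565 = 25*16 + 565 = 400 + 565 = 965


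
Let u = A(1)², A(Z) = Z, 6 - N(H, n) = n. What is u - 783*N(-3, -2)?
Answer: -6263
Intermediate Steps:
N(H, n) = 6 - n
u = 1 (u = 1² = 1)
u - 783*N(-3, -2) = 1 - 783*(6 - 1*(-2)) = 1 - 783*(6 + 2) = 1 - 783*8 = 1 - 1*6264 = 1 - 6264 = -6263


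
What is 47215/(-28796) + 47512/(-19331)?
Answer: -2280868717/556655476 ≈ -4.0975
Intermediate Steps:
47215/(-28796) + 47512/(-19331) = 47215*(-1/28796) + 47512*(-1/19331) = -47215/28796 - 47512/19331 = -2280868717/556655476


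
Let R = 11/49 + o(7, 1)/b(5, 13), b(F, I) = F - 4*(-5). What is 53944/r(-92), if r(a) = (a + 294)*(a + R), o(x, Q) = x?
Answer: -16520350/5660141 ≈ -2.9187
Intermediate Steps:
b(F, I) = 20 + F (b(F, I) = F + 20 = 20 + F)
R = 618/1225 (R = 11/49 + 7/(20 + 5) = 11*(1/49) + 7/25 = 11/49 + 7*(1/25) = 11/49 + 7/25 = 618/1225 ≈ 0.50449)
r(a) = (294 + a)*(618/1225 + a) (r(a) = (a + 294)*(a + 618/1225) = (294 + a)*(618/1225 + a))
53944/r(-92) = 53944/(3708/25 + (-92)² + (360768/1225)*(-92)) = 53944/(3708/25 + 8464 - 33190656/1225) = 53944/(-22640564/1225) = 53944*(-1225/22640564) = -16520350/5660141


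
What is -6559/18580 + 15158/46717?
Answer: -2252833/78909260 ≈ -0.028550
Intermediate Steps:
-6559/18580 + 15158/46717 = -6559*1/18580 + 15158*(1/46717) = -6559/18580 + 1378/4247 = -2252833/78909260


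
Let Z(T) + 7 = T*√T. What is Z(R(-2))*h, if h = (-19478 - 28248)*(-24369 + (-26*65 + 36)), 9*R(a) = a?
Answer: -8693815886 - 2483947396*I*√2/27 ≈ -8.6938e+9 - 1.301e+8*I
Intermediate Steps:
R(a) = a/9
Z(T) = -7 + T^(3/2) (Z(T) = -7 + T*√T = -7 + T^(3/2))
h = 1241973698 (h = -47726*(-24369 + (-1690 + 36)) = -47726*(-24369 - 1654) = -47726*(-26023) = 1241973698)
Z(R(-2))*h = (-7 + ((⅑)*(-2))^(3/2))*1241973698 = (-7 + (-2/9)^(3/2))*1241973698 = (-7 - 2*I*√2/27)*1241973698 = -8693815886 - 2483947396*I*√2/27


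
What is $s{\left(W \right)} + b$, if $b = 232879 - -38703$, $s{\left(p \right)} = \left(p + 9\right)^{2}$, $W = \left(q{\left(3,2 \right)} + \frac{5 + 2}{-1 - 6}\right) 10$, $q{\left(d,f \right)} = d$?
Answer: $272423$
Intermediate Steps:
$W = 20$ ($W = \left(3 + \frac{5 + 2}{-1 - 6}\right) 10 = \left(3 + \frac{7}{-7}\right) 10 = \left(3 + 7 \left(- \frac{1}{7}\right)\right) 10 = \left(3 - 1\right) 10 = 2 \cdot 10 = 20$)
$s{\left(p \right)} = \left(9 + p\right)^{2}$
$b = 271582$ ($b = 232879 + 38703 = 271582$)
$s{\left(W \right)} + b = \left(9 + 20\right)^{2} + 271582 = 29^{2} + 271582 = 841 + 271582 = 272423$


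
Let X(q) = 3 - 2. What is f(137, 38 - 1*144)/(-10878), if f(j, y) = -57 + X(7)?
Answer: 4/777 ≈ 0.0051480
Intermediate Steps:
X(q) = 1
f(j, y) = -56 (f(j, y) = -57 + 1 = -56)
f(137, 38 - 1*144)/(-10878) = -56/(-10878) = -56*(-1/10878) = 4/777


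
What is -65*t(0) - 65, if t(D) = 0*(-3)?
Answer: -65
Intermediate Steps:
t(D) = 0
-65*t(0) - 65 = -65*0 - 65 = 0 - 65 = -65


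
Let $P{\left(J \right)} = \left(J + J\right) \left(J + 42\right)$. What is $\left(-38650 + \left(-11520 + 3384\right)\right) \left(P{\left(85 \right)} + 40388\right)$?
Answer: $-2899702708$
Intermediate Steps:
$P{\left(J \right)} = 2 J \left(42 + J\right)$
$\left(-38650 + \left(-11520 + 3384\right)\right) \left(P{\left(85 \right)} + 40388\right) = \left(-38650 + \left(-11520 + 3384\right)\right) \left(2 \cdot 85 \left(42 + 85\right) + 40388\right) = \left(-38650 - 8136\right) \left(2 \cdot 85 \cdot 127 + 40388\right) = - 46786 \left(21590 + 40388\right) = \left(-46786\right) 61978 = -2899702708$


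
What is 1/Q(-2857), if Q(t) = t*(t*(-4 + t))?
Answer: -1/23352766589 ≈ -4.2821e-11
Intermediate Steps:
Q(t) = t²*(-4 + t)
1/Q(-2857) = 1/((-2857)²*(-4 - 2857)) = 1/(8162449*(-2861)) = 1/(-23352766589) = -1/23352766589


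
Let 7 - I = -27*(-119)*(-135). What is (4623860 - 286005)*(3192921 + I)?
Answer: 15732024984965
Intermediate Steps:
I = 433762 (I = 7 - (-27*(-119))*(-135) = 7 - 3213*(-135) = 7 - 1*(-433755) = 7 + 433755 = 433762)
(4623860 - 286005)*(3192921 + I) = (4623860 - 286005)*(3192921 + 433762) = 4337855*3626683 = 15732024984965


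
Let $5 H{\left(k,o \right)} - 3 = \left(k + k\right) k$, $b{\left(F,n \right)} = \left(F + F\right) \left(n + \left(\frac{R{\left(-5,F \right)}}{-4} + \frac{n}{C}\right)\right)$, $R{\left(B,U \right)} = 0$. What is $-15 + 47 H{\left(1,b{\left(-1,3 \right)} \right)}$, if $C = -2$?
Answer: $32$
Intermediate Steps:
$b{\left(F,n \right)} = F n$ ($b{\left(F,n \right)} = \left(F + F\right) \left(n + \left(\frac{0}{-4} + \frac{n}{-2}\right)\right) = 2 F \left(n + \left(0 \left(- \frac{1}{4}\right) + n \left(- \frac{1}{2}\right)\right)\right) = 2 F \left(n + \left(0 - \frac{n}{2}\right)\right) = 2 F \left(n - \frac{n}{2}\right) = 2 F \frac{n}{2} = F n$)
$H{\left(k,o \right)} = \frac{3}{5} + \frac{2 k^{2}}{5}$ ($H{\left(k,o \right)} = \frac{3}{5} + \frac{\left(k + k\right) k}{5} = \frac{3}{5} + \frac{2 k k}{5} = \frac{3}{5} + \frac{2 k^{2}}{5}$)
$-15 + 47 H{\left(1,b{\left(-1,3 \right)} \right)} = -15 + 47 \left(\frac{3}{5} + \frac{2 \cdot 1^{2}}{5}\right) = -15 + 47 \left(\frac{3}{5} + \frac{2}{5} \cdot 1\right) = -15 + 47 \left(\frac{3}{5} + \frac{2}{5}\right) = -15 + 47 \cdot 1 = -15 + 47 = 32$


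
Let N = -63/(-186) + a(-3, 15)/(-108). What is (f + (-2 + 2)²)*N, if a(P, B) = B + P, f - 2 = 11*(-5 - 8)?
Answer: -5969/186 ≈ -32.091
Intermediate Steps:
f = -141 (f = 2 + 11*(-5 - 8) = 2 + 11*(-13) = 2 - 143 = -141)
N = 127/558 (N = -63/(-186) + (15 - 3)/(-108) = -63*(-1/186) + 12*(-1/108) = 21/62 - ⅑ = 127/558 ≈ 0.22760)
(f + (-2 + 2)²)*N = (-141 + (-2 + 2)²)*(127/558) = (-141 + 0²)*(127/558) = (-141 + 0)*(127/558) = -141*127/558 = -5969/186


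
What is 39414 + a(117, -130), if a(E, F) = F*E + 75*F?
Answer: 14454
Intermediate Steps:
a(E, F) = 75*F + E*F (a(E, F) = E*F + 75*F = 75*F + E*F)
39414 + a(117, -130) = 39414 - 130*(75 + 117) = 39414 - 130*192 = 39414 - 24960 = 14454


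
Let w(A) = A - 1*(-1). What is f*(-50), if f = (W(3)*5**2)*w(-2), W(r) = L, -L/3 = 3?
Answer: -11250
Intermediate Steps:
L = -9 (L = -3*3 = -9)
W(r) = -9
w(A) = 1 + A (w(A) = A + 1 = 1 + A)
f = 225 (f = (-9*5**2)*(1 - 2) = -9*25*(-1) = -225*(-1) = 225)
f*(-50) = 225*(-50) = -11250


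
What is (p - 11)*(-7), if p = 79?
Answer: -476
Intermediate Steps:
(p - 11)*(-7) = (79 - 11)*(-7) = 68*(-7) = -476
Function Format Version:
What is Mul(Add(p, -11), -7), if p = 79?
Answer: -476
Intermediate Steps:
Mul(Add(p, -11), -7) = Mul(Add(79, -11), -7) = Mul(68, -7) = -476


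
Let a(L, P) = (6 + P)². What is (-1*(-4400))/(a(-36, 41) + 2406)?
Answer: 880/923 ≈ 0.95341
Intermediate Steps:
(-1*(-4400))/(a(-36, 41) + 2406) = (-1*(-4400))/((6 + 41)² + 2406) = 4400/(47² + 2406) = 4400/(2209 + 2406) = 4400/4615 = 4400*(1/4615) = 880/923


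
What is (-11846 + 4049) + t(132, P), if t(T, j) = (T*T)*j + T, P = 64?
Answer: 1107471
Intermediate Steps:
t(T, j) = T + j*T² (t(T, j) = T²*j + T = j*T² + T = T + j*T²)
(-11846 + 4049) + t(132, P) = (-11846 + 4049) + 132*(1 + 132*64) = -7797 + 132*(1 + 8448) = -7797 + 132*8449 = -7797 + 1115268 = 1107471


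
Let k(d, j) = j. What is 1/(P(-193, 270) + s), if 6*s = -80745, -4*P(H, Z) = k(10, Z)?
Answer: -1/13525 ≈ -7.3937e-5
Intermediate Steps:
P(H, Z) = -Z/4
s = -26915/2 (s = (⅙)*(-80745) = -26915/2 ≈ -13458.)
1/(P(-193, 270) + s) = 1/(-¼*270 - 26915/2) = 1/(-135/2 - 26915/2) = 1/(-13525) = -1/13525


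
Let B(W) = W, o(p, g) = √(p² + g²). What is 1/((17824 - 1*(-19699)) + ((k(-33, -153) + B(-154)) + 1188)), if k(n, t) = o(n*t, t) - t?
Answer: 3871/147294829 - 153*√1090/1472948290 ≈ 2.2851e-5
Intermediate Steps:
o(p, g) = √(g² + p²)
k(n, t) = √(t² + n²*t²) - t (k(n, t) = √(t² + (n*t)²) - t = √(t² + n²*t²) - t)
1/((17824 - 1*(-19699)) + ((k(-33, -153) + B(-154)) + 1188)) = 1/((17824 - 1*(-19699)) + (((√((-153)²*(1 + (-33)²)) - 1*(-153)) - 154) + 1188)) = 1/((17824 + 19699) + (((√(23409*(1 + 1089)) + 153) - 154) + 1188)) = 1/(37523 + (((√(23409*1090) + 153) - 154) + 1188)) = 1/(37523 + (((√25515810 + 153) - 154) + 1188)) = 1/(37523 + (((153*√1090 + 153) - 154) + 1188)) = 1/(37523 + (((153 + 153*√1090) - 154) + 1188)) = 1/(37523 + ((-1 + 153*√1090) + 1188)) = 1/(37523 + (1187 + 153*√1090)) = 1/(38710 + 153*√1090)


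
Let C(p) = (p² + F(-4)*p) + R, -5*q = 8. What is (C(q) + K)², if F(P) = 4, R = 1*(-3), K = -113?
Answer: 8976016/625 ≈ 14362.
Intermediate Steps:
q = -8/5 (q = -⅕*8 = -8/5 ≈ -1.6000)
R = -3
C(p) = -3 + p² + 4*p (C(p) = (p² + 4*p) - 3 = -3 + p² + 4*p)
(C(q) + K)² = ((-3 + (-8/5)² + 4*(-8/5)) - 113)² = ((-3 + 64/25 - 32/5) - 113)² = (-171/25 - 113)² = (-2996/25)² = 8976016/625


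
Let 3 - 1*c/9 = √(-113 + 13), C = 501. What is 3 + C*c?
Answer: 13530 - 45090*I ≈ 13530.0 - 45090.0*I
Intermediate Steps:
c = 27 - 90*I (c = 27 - 9*√(-113 + 13) = 27 - 90*I ≈ 27.0 - 90.0*I)
3 + C*c = 3 + 501*(27 - 90*I) = 3 + (13527 - 45090*I) = 13530 - 45090*I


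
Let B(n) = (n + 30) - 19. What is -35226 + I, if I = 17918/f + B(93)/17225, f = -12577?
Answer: -587048198384/16664525 ≈ -35227.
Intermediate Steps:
B(n) = 11 + n (B(n) = (30 + n) - 19 = 11 + n)
I = -23640734/16664525 (I = 17918/(-12577) + (11 + 93)/17225 = 17918*(-1/12577) + 104*(1/17225) = -17918/12577 + 8/1325 = -23640734/16664525 ≈ -1.4186)
-35226 + I = -35226 - 23640734/16664525 = -587048198384/16664525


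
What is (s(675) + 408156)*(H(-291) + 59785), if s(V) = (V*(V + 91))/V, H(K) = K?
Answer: 24328405468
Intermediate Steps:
s(V) = 91 + V (s(V) = (V*(91 + V))/V = 91 + V)
(s(675) + 408156)*(H(-291) + 59785) = ((91 + 675) + 408156)*(-291 + 59785) = (766 + 408156)*59494 = 408922*59494 = 24328405468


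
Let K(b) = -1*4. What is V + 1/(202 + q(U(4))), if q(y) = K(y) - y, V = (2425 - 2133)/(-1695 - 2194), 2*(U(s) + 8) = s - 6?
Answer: -56555/805023 ≈ -0.070253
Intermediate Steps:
K(b) = -4
U(s) = -11 + s/2 (U(s) = -8 + (s - 6)/2 = -8 + (-6 + s)/2 = -8 + (-3 + s/2) = -11 + s/2)
V = -292/3889 (V = 292/(-3889) = 292*(-1/3889) = -292/3889 ≈ -0.075084)
q(y) = -4 - y
V + 1/(202 + q(U(4))) = -292/3889 + 1/(202 + (-4 - (-11 + (½)*4))) = -292/3889 + 1/(202 + (-4 - (-11 + 2))) = -292/3889 + 1/(202 + (-4 - 1*(-9))) = -292/3889 + 1/(202 + (-4 + 9)) = -292/3889 + 1/(202 + 5) = -292/3889 + 1/207 = -56555/805023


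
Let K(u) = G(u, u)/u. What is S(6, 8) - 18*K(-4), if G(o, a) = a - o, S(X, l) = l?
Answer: 8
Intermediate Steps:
K(u) = 0 (K(u) = (u - u)/u = 0/u = 0)
S(6, 8) - 18*K(-4) = 8 - 18*0 = 8 + 0 = 8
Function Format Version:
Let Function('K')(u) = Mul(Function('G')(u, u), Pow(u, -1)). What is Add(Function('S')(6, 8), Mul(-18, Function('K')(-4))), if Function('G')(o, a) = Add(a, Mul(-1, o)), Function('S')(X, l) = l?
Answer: 8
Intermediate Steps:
Function('K')(u) = 0 (Function('K')(u) = Mul(Add(u, Mul(-1, u)), Pow(u, -1)) = Mul(0, Pow(u, -1)) = 0)
Add(Function('S')(6, 8), Mul(-18, Function('K')(-4))) = Add(8, Mul(-18, 0)) = Add(8, 0) = 8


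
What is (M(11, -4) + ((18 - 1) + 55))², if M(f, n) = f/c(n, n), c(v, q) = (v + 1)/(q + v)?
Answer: 92416/9 ≈ 10268.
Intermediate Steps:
c(v, q) = (1 + v)/(q + v)
M(f, n) = 2*f*n/(1 + n) (M(f, n) = f/(((1 + n)/(n + n))) = f/(((1 + n)/((2*n)))) = f/(((1/(2*n))*(1 + n))) = f/(((1 + n)/(2*n))) = f*(2*n/(1 + n)) = 2*f*n/(1 + n))
(M(11, -4) + ((18 - 1) + 55))² = (2*11*(-4)/(1 - 4) + ((18 - 1) + 55))² = (2*11*(-4)/(-3) + (17 + 55))² = (2*11*(-4)*(-⅓) + 72)² = (88/3 + 72)² = (304/3)² = 92416/9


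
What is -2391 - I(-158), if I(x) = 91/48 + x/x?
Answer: -114907/48 ≈ -2393.9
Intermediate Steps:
I(x) = 139/48 (I(x) = 91*(1/48) + 1 = 91/48 + 1 = 139/48)
-2391 - I(-158) = -2391 - 1*139/48 = -2391 - 139/48 = -114907/48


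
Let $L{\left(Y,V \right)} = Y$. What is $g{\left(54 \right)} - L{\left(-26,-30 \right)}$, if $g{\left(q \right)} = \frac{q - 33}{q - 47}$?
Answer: $29$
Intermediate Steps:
$g{\left(q \right)} = \frac{-33 + q}{-47 + q}$ ($g{\left(q \right)} = \frac{q - 33}{-47 + q} = \frac{-33 + q}{-47 + q}$)
$g{\left(54 \right)} - L{\left(-26,-30 \right)} = \frac{-33 + 54}{-47 + 54} - -26 = \frac{1}{7} \cdot 21 + 26 = 3 + 26 = 29$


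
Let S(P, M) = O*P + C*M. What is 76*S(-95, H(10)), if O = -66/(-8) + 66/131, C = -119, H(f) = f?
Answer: -20127175/131 ≈ -1.5364e+5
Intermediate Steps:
O = 4587/524 (O = -66*(-⅛) + 66*(1/131) = 33/4 + 66/131 = 4587/524 ≈ 8.7538)
S(P, M) = -119*M + 4587*P/524 (S(P, M) = 4587*P/524 - 119*M = -119*M + 4587*P/524)
76*S(-95, H(10)) = 76*(-119*10 + (4587/524)*(-95)) = 76*(-1190 - 435765/524) = 76*(-1059325/524) = -20127175/131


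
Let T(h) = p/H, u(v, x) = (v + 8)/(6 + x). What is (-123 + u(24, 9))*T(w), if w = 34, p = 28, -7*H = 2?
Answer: 177674/15 ≈ 11845.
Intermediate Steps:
u(v, x) = (8 + v)/(6 + x)
H = -2/7 (H = -1/7*2 = -2/7 ≈ -0.28571)
T(h) = -98 (T(h) = 28/(-2/7) = 28*(-7/2) = -98)
(-123 + u(24, 9))*T(w) = (-123 + (8 + 24)/(6 + 9))*(-98) = (-123 + 32/15)*(-98) = -1813/15*(-98) = 177674/15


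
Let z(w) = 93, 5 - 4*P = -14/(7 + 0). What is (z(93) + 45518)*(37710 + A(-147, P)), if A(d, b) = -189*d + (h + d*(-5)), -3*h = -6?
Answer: 3020816530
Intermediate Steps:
h = 2 (h = -⅓*(-6) = 2)
P = 7/4 (P = 5/4 - (-7)/(2*(7 + 0)) = 5/4 - (-7)/(2*7) = 5/4 - ¼*(-2) = 5/4 + ½ = 7/4 ≈ 1.7500)
A(d, b) = 2 - 194*d (A(d, b) = -189*d + (2 + d*(-5)) = -189*d + (2 - 5*d) = 2 - 194*d)
(z(93) + 45518)*(37710 + A(-147, P)) = (93 + 45518)*(37710 + (2 - 194*(-147))) = 45611*(37710 + (2 + 28518)) = 45611*(37710 + 28520) = 45611*66230 = 3020816530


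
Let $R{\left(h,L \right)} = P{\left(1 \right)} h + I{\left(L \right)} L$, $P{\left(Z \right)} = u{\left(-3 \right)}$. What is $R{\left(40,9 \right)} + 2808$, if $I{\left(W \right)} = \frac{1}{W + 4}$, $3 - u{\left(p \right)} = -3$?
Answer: $\frac{39633}{13} \approx 3048.7$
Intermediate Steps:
$u{\left(p \right)} = 6$ ($u{\left(p \right)} = 3 - -3 = 3 + 3 = 6$)
$P{\left(Z \right)} = 6$
$I{\left(W \right)} = \frac{1}{4 + W}$
$R{\left(h,L \right)} = 6 h + \frac{L}{4 + L}$
$R{\left(40,9 \right)} + 2808 = \frac{9 + 6 \cdot 40 \left(4 + 9\right)}{4 + 9} + 2808 = \frac{9 + 6 \cdot 40 \cdot 13}{13} + 2808 = \frac{9 + 3120}{13} + 2808 = \frac{1}{13} \cdot 3129 + 2808 = \frac{3129}{13} + 2808 = \frac{39633}{13}$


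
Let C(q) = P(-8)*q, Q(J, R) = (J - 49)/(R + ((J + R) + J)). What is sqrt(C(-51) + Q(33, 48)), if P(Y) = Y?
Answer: 4*sqrt(2065)/9 ≈ 20.197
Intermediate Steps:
Q(J, R) = (-49 + J)/(2*J + 2*R) (Q(J, R) = (-49 + J)/(R + (R + 2*J)) = (-49 + J)/(2*J + 2*R))
C(q) = -8*q
sqrt(C(-51) + Q(33, 48)) = sqrt(-8*(-51) + (-49 + 33)/(2*(33 + 48))) = sqrt(408 + (1/2)*(-16)/81) = sqrt(408 + (1/2)*(1/81)*(-16)) = sqrt(408 - 8/81) = sqrt(33040/81) = 4*sqrt(2065)/9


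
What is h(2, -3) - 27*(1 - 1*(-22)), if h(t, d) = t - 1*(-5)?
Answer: -614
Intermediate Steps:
h(t, d) = 5 + t (h(t, d) = t + 5 = 5 + t)
h(2, -3) - 27*(1 - 1*(-22)) = (5 + 2) - 27*(1 - 1*(-22)) = 7 - 27*(1 + 22) = 7 - 27*23 = 7 - 621 = -614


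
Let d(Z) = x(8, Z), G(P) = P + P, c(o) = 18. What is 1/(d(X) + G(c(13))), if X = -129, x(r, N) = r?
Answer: 1/44 ≈ 0.022727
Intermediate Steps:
G(P) = 2*P
d(Z) = 8
1/(d(X) + G(c(13))) = 1/(8 + 2*18) = 1/(8 + 36) = 1/44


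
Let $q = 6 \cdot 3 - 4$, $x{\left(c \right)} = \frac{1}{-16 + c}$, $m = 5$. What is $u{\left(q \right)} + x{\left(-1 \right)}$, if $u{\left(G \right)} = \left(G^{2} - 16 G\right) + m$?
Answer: $- \frac{392}{17} \approx -23.059$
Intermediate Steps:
$q = 14$ ($q = 18 - 4 = 14$)
$u{\left(G \right)} = 5 + G^{2} - 16 G$ ($u{\left(G \right)} = \left(G^{2} - 16 G\right) + 5 = 5 + G^{2} - 16 G$)
$u{\left(q \right)} + x{\left(-1 \right)} = \left(5 + 14^{2} - 224\right) + \frac{1}{-16 - 1} = \left(5 + 196 - 224\right) + \frac{1}{-17} = -23 - \frac{1}{17} = - \frac{392}{17}$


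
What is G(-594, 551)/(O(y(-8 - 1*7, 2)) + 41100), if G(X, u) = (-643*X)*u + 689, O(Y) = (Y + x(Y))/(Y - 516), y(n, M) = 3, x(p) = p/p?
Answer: 107961225003/21084296 ≈ 5120.5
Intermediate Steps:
x(p) = 1
O(Y) = (1 + Y)/(-516 + Y) (O(Y) = (Y + 1)/(Y - 516) = (1 + Y)/(-516 + Y))
G(X, u) = 689 - 643*X*u (G(X, u) = -643*X*u + 689 = 689 - 643*X*u)
G(-594, 551)/(O(y(-8 - 1*7, 2)) + 41100) = (689 - 643*(-594)*551)/((1 + 3)/(-516 + 3) + 41100) = (689 + 210450042)/(4/(-513) + 41100) = 210450731/(-1/513*4 + 41100) = 210450731/(-4/513 + 41100) = 210450731/(21084296/513) = 210450731*(513/21084296) = 107961225003/21084296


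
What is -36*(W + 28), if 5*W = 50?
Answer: -1368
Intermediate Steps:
W = 10 (W = (1/5)*50 = 10)
-36*(W + 28) = -36*(10 + 28) = -36*38 = -1368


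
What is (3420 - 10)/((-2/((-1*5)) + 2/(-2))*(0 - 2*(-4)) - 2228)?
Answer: -8525/5582 ≈ -1.5272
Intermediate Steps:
(3420 - 10)/((-2/((-1*5)) + 2/(-2))*(0 - 2*(-4)) - 2228) = 3410/((-2/(-5) + 2*(-½))*(0 + 8) - 2228) = 3410/((-2*(-⅕) - 1)*8 - 2228) = 3410/((⅖ - 1)*8 - 2228) = 3410/(-⅗*8 - 2228) = 3410/(-24/5 - 2228) = 3410/(-11164/5) = 3410*(-5/11164) = -8525/5582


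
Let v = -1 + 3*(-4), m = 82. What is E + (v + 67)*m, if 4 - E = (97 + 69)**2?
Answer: -23124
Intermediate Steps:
v = -13 (v = -1 - 12 = -13)
E = -27552 (E = 4 - (97 + 69)**2 = 4 - 1*166**2 = 4 - 1*27556 = 4 - 27556 = -27552)
E + (v + 67)*m = -27552 + (-13 + 67)*82 = -27552 + 54*82 = -27552 + 4428 = -23124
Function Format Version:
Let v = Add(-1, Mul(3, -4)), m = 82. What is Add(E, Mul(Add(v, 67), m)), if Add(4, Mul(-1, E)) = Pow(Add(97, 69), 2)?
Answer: -23124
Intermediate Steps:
v = -13 (v = Add(-1, -12) = -13)
E = -27552 (E = Add(4, Mul(-1, Pow(Add(97, 69), 2))) = Add(4, Mul(-1, Pow(166, 2))) = Add(4, Mul(-1, 27556)) = Add(4, -27556) = -27552)
Add(E, Mul(Add(v, 67), m)) = Add(-27552, Mul(Add(-13, 67), 82)) = Add(-27552, Mul(54, 82)) = Add(-27552, 4428) = -23124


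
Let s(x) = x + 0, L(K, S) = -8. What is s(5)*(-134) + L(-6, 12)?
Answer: -678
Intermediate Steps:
s(x) = x
s(5)*(-134) + L(-6, 12) = 5*(-134) - 8 = -670 - 8 = -678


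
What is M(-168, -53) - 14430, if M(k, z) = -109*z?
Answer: -8653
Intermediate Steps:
M(-168, -53) - 14430 = -109*(-53) - 14430 = 5777 - 14430 = -8653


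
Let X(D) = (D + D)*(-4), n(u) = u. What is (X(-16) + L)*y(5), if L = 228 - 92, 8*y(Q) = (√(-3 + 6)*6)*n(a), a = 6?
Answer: 1188*√3 ≈ 2057.7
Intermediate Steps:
X(D) = -8*D (X(D) = (2*D)*(-4) = -8*D)
y(Q) = 9*√3/2 (y(Q) = ((√(-3 + 6)*6)*6)/8 = ((√3*6)*6)/8 = ((6*√3)*6)/8 = (36*√3)/8 = 9*√3/2)
L = 136
(X(-16) + L)*y(5) = (-8*(-16) + 136)*(9*√3/2) = (128 + 136)*(9*√3/2) = 264*(9*√3/2) = 1188*√3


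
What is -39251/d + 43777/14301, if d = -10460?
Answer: 1019235971/149588460 ≈ 6.8136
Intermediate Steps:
-39251/d + 43777/14301 = -39251/(-10460) + 43777/14301 = -39251*(-1/10460) + 43777*(1/14301) = 39251/10460 + 43777/14301 = 1019235971/149588460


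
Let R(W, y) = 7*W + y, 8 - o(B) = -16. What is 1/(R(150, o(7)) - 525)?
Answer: 1/549 ≈ 0.0018215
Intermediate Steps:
o(B) = 24 (o(B) = 8 - 1*(-16) = 8 + 16 = 24)
R(W, y) = y + 7*W
1/(R(150, o(7)) - 525) = 1/((24 + 7*150) - 525) = 1/((24 + 1050) - 525) = 1/(1074 - 525) = 1/549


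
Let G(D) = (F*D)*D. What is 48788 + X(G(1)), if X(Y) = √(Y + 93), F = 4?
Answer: 48788 + √97 ≈ 48798.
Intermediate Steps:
G(D) = 4*D² (G(D) = (4*D)*D = 4*D²)
X(Y) = √(93 + Y)
48788 + X(G(1)) = 48788 + √(93 + 4*1²) = 48788 + √(93 + 4*1) = 48788 + √(93 + 4) = 48788 + √97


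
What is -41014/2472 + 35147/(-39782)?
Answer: -429625583/24585276 ≈ -17.475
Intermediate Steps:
-41014/2472 + 35147/(-39782) = -41014*1/2472 + 35147*(-1/39782) = -20507/1236 - 35147/39782 = -429625583/24585276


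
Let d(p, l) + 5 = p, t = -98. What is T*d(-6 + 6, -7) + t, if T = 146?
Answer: -828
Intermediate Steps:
d(p, l) = -5 + p
T*d(-6 + 6, -7) + t = 146*(-5 + (-6 + 6)) - 98 = 146*(-5 + 0) - 98 = 146*(-5) - 98 = -730 - 98 = -828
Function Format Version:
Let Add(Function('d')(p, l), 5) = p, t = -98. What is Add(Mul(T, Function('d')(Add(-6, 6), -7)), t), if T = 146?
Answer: -828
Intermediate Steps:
Function('d')(p, l) = Add(-5, p)
Add(Mul(T, Function('d')(Add(-6, 6), -7)), t) = Add(Mul(146, Add(-5, Add(-6, 6))), -98) = Add(Mul(146, Add(-5, 0)), -98) = Add(Mul(146, -5), -98) = Add(-730, -98) = -828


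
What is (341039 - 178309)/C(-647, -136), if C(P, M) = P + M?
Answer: -162730/783 ≈ -207.83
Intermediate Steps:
C(P, M) = M + P
(341039 - 178309)/C(-647, -136) = (341039 - 178309)/(-136 - 647) = 162730/(-783) = 162730*(-1/783) = -162730/783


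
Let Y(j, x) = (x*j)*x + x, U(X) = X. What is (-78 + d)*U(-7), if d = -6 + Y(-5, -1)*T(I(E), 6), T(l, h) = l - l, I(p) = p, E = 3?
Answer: 588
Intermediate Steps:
T(l, h) = 0
Y(j, x) = x + j*x**2 (Y(j, x) = (j*x)*x + x = j*x**2 + x = x + j*x**2)
d = -6 (d = -6 - (1 - 5*(-1))*0 = -6 - (1 + 5)*0 = -6 - 1*6*0 = -6 - 6*0 = -6 + 0 = -6)
(-78 + d)*U(-7) = (-78 - 6)*(-7) = -84*(-7) = 588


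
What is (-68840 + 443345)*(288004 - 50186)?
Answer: 89064030090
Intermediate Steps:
(-68840 + 443345)*(288004 - 50186) = 374505*237818 = 89064030090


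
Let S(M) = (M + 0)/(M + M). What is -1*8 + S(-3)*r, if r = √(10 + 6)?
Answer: -6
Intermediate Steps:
S(M) = ½ (S(M) = M/((2*M)) = M*(1/(2*M)) = ½)
r = 4 (r = √16 = 4)
-1*8 + S(-3)*r = -1*8 + (½)*4 = -8 + 2 = -6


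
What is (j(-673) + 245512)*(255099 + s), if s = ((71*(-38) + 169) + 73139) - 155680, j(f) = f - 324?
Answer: 41574640935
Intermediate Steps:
j(f) = -324 + f
s = -85070 (s = ((-2698 + 169) + 73139) - 155680 = (-2529 + 73139) - 155680 = 70610 - 155680 = -85070)
(j(-673) + 245512)*(255099 + s) = ((-324 - 673) + 245512)*(255099 - 85070) = (-997 + 245512)*170029 = 244515*170029 = 41574640935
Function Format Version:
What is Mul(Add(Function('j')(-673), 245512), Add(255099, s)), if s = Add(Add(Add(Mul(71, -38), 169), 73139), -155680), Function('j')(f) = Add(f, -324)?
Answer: 41574640935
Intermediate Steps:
Function('j')(f) = Add(-324, f)
s = -85070 (s = Add(Add(Add(-2698, 169), 73139), -155680) = Add(Add(-2529, 73139), -155680) = Add(70610, -155680) = -85070)
Mul(Add(Function('j')(-673), 245512), Add(255099, s)) = Mul(Add(Add(-324, -673), 245512), Add(255099, -85070)) = Mul(Add(-997, 245512), 170029) = Mul(244515, 170029) = 41574640935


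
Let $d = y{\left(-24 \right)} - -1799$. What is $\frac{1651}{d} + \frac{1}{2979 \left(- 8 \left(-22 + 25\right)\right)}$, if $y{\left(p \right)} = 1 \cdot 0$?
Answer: $\frac{118038097}{128621304} \approx 0.91772$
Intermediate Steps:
$y{\left(p \right)} = 0$
$d = 1799$ ($d = 0 - -1799 = 0 + 1799 = 1799$)
$\frac{1651}{d} + \frac{1}{2979 \left(- 8 \left(-22 + 25\right)\right)} = \frac{1651}{1799} + \frac{1}{2979 \left(- 8 \left(-22 + 25\right)\right)} = 1651 \cdot \frac{1}{1799} + \frac{1}{2979 \left(\left(-8\right) 3\right)} = \frac{1651}{1799} + \frac{1}{2979 \left(-24\right)} = \frac{1651}{1799} + \frac{1}{2979} \left(- \frac{1}{24}\right) = \frac{1651}{1799} - \frac{1}{71496} = \frac{118038097}{128621304}$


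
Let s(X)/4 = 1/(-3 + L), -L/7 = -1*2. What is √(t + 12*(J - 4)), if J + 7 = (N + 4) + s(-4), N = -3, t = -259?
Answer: I*√45331/11 ≈ 19.356*I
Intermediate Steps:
L = 14 (L = -(-7)*2 = -7*(-2) = 14)
s(X) = 4/11 (s(X) = 4/(-3 + 14) = 4/11)
J = -62/11 (J = -7 + ((-3 + 4) + 4/11) = -7 + (1 + 4/11) = -7 + 15/11 = -62/11 ≈ -5.6364)
√(t + 12*(J - 4)) = √(-259 + 12*(-62/11 - 4)) = √(-259 + 12*(-106/11)) = √(-259 - 1272/11) = √(-4121/11) = I*√45331/11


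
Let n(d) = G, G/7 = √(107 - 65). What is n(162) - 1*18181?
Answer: -18181 + 7*√42 ≈ -18136.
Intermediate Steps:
G = 7*√42 (G = 7*√(107 - 65) = 7*√42 ≈ 45.365)
n(d) = 7*√42
n(162) - 1*18181 = 7*√42 - 1*18181 = 7*√42 - 18181 = -18181 + 7*√42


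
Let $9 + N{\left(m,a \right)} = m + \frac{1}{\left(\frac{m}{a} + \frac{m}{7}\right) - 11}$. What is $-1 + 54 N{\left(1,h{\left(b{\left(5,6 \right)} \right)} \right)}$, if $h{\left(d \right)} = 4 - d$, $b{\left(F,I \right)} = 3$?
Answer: $- \frac{10085}{23} \approx -438.48$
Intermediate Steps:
$N{\left(m,a \right)} = -9 + m + \frac{1}{-11 + \frac{m}{7} + \frac{m}{a}}$ ($N{\left(m,a \right)} = -9 + \left(m + \frac{1}{\left(\frac{m}{a} + \frac{m}{7}\right) - 11}\right) = -9 + \left(m + \frac{1}{\left(\frac{m}{7} + \frac{m}{a}\right) - 11}\right) = -9 + \left(m + \frac{1}{-11 + \frac{m}{7} + \frac{m}{a}}\right) = -9 + m + \frac{1}{-11 + \frac{m}{7} + \frac{m}{a}}$)
$-1 + 54 N{\left(1,h{\left(b{\left(5,6 \right)} \right)} \right)} = -1 + 54 \frac{\left(-63\right) 1 + 7 \cdot 1^{2} + 700 \left(4 - 3\right) + \left(4 - 3\right) 1^{2} - 86 \left(4 - 3\right) 1}{- 77 \left(4 - 3\right) + 7 \cdot 1 + \left(4 - 3\right) 1} = -1 + 54 \frac{-63 + 7 \cdot 1 + 700 \left(4 - 3\right) + \left(4 - 3\right) 1 - 86 \left(4 - 3\right) 1}{- 77 \left(4 - 3\right) + 7 + \left(4 - 3\right) 1} = -1 + 54 \frac{-63 + 7 + 700 \cdot 1 + 1 \cdot 1 - 86 \cdot 1}{\left(-77\right) 1 + 7 + 1 \cdot 1} = -1 + 54 \frac{-63 + 7 + 700 + 1 - 86}{-77 + 7 + 1} = -1 + 54 \frac{1}{-69} \cdot 559 = -1 + 54 \left(\left(- \frac{1}{69}\right) 559\right) = -1 + 54 \left(- \frac{559}{69}\right) = -1 - \frac{10062}{23} = - \frac{10085}{23}$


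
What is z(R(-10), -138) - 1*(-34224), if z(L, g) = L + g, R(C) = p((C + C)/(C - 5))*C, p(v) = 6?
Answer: 34026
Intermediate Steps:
R(C) = 6*C
z(R(-10), -138) - 1*(-34224) = (6*(-10) - 138) - 1*(-34224) = (-60 - 138) + 34224 = -198 + 34224 = 34026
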